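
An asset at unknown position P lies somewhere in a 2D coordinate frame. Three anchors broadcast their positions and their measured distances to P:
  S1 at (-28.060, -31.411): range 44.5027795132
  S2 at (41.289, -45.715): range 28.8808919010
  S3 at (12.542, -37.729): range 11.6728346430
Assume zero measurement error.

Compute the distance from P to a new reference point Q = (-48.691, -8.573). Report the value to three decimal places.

eq1: (x + 28.060)² + (y + 31.411)² = 44.5027795132²
eq2: (x − 41.289)² + (y + 45.715)² = 28.8808919010²
eq3: (x − 12.542)² + (y + 37.729)² = 11.6728346430²
eq2−eq3, eq2−eq1 (x²,y² cancel):
  -57.494·x + 15.972·y = -1516.012693
  -138.698·x + 28.608·y = -3167.019692
det = -57.494·28.608 − 15.972·-138.698 = 570.496104
x = (-1516.012693·28.608 − 15.972·-3167.019692) / 570.496104 = 12.644341
y = (-57.494·-3167.019692 − -1516.012693·-138.698) / 570.496104 = -49.401386
|P − Q| = √((12.644341 − -48.691)² + (-49.401386 − -8.573)²) = 73.681620

73.682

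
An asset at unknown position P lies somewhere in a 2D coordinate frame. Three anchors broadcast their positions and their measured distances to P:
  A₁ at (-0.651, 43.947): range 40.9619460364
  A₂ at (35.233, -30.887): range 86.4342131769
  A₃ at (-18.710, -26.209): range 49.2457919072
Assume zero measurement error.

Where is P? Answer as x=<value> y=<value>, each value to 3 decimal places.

eq1: (x + 0.651)² + (y − 43.947)² = 40.9619460364²
eq2: (x − 35.233)² + (y + 30.887)² = 86.4342131769²
eq3: (x + 18.710)² + (y + 26.209)² = 49.2457919072²
eq2−eq1, eq2−eq3 (x²,y² cancel):
  -71.768·x + 149.668·y = 5529.383736
  -107.886·x + 9.356·y = 3887.329910
det = -71.768·9.356 − 149.668·-107.886 = 15475.620440
x = (5529.383736·9.356 − 149.668·3887.329910) / 15475.620440 = -34.252325
y = (-71.768·3887.329910 − 5529.383736·-107.886) / 15475.620440 = 20.519836

x=-34.252 y=20.520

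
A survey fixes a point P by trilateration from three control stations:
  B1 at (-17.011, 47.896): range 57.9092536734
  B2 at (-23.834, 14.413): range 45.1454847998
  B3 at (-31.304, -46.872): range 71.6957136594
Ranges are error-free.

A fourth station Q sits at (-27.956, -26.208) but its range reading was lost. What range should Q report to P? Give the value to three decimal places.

eq1: (x + 17.011)² + (y − 47.896)² = 57.9092536734²
eq2: (x + 23.834)² + (y − 14.413)² = 45.1454847998²
eq3: (x + 31.304)² + (y + 46.872)² = 71.6957136594²
eq2−eq3, eq2−eq1 (x²,y² cancel):
  -14.940·x − 122.570·y = -701.029884
  13.646·x + 66.966·y = 492.239949
det = -14.940·66.966 − -122.570·13.646 = 672.118180
x = (-701.029884·66.966 − -122.570·492.239949) / 672.118180 = 19.920133
y = (-14.940·492.239949 − -701.029884·13.646) / 672.118180 = 3.291369
|P − Q| = √((19.920133 − -27.956)² + (3.291369 − -26.208)²) = 56.234659

56.235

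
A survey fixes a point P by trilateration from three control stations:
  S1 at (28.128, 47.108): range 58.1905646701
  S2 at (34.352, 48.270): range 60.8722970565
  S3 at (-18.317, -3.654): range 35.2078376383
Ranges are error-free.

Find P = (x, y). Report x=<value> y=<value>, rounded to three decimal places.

x=16.337 y=-9.875

eq1: (x − 28.128)² + (y − 47.108)² = 58.1905646701²
eq2: (x − 34.352)² + (y − 48.270)² = 60.8722970565²
eq3: (x + 18.317)² + (y + 3.654)² = 35.2078376383²
eq1−eq2, eq1−eq3 (x²,y² cancel):
  12.448·x + 2.324·y = 180.410024
  -92.890·x − 101.524·y = -514.933858
det = 12.448·-101.524 − 2.324·-92.890 = -1047.894392
x = (180.410024·-101.524 − 2.324·-514.933858) / -1047.894392 = 16.336800
y = (12.448·-514.933858 − 180.410024·-92.890) / -1047.894392 = -9.875414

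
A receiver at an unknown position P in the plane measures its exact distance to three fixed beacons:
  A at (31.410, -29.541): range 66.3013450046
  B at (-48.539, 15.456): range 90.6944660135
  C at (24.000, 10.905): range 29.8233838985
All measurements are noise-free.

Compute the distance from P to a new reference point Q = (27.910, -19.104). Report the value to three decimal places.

eq1: (x − 31.410)² + (y + 29.541)² = 66.3013450046²
eq2: (x + 48.539)² + (y − 15.456)² = 90.6944660135²
eq3: (x − 24.000)² + (y − 10.905)² = 29.8233838985²
eq1−eq3, eq1−eq2 (x²,y² cancel):
  -14.820·x + 80.892·y = 2342.094366
  -159.898·x + 89.994·y = -3093.954140
det = -14.820·89.994 − 80.892·-159.898 = 11600.757936
x = (2342.094366·89.994 − 80.892·-3093.954140) / 11600.757936 = 39.743143
y = (-14.820·-3093.954140 − 2342.094366·-159.898) / 11600.757936 = 36.234581
|P − Q| = √((39.743143 − 27.910)² + (36.234581 − -19.104)²) = 56.589591

56.590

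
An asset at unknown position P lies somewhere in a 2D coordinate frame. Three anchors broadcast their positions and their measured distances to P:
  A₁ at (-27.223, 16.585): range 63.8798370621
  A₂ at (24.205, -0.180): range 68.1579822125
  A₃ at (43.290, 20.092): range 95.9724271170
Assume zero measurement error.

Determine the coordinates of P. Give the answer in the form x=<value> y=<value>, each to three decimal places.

x=-25.081 y=-47.259

eq1: (x + 27.223)² + (y − 16.585)² = 63.8798370621²
eq2: (x − 24.205)² + (y + 0.180)² = 68.1579822125²
eq3: (x − 43.290)² + (y − 20.092)² = 95.9724271170²
eq3−eq1, eq3−eq2 (x²,y² cancel):
  -141.026·x − 7.014·y = 3868.514574
  -38.170·x − 40.544·y = 2873.398088
det = -141.026·-40.544 − -7.014·-38.170 = 5450.033764
x = (3868.514574·-40.544 − -7.014·2873.398088) / 5450.033764 = -25.080770
y = (-141.026·2873.398088 − 3868.514574·-38.170) / 5450.033764 = -47.258907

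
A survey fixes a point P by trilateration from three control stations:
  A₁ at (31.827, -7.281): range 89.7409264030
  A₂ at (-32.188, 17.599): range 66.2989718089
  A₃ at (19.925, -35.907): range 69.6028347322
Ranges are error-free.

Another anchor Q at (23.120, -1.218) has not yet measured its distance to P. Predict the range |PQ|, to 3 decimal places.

eq1: (x − 31.827)² + (y + 7.281)² = 89.7409264030²
eq2: (x + 32.188)² + (y − 17.599)² = 66.2989718089²
eq3: (x − 19.925)² + (y + 35.907)² = 69.6028347322²
eq1−eq2, eq1−eq3 (x²,y² cancel):
  -128.030·x + 49.760·y = 3937.701464
  -23.804·x − 57.252·y = 3829.226653
det = -128.030·-57.252 − 49.760·-23.804 = 8514.460600
x = (3937.701464·-57.252 − 49.760·3829.226653) / 8514.460600 = -48.856131
y = (-128.030·3829.226653 − 3937.701464·-23.804) / 8514.460600 = -46.570518
|P − Q| = √((-48.856131 − 23.120)² + (-46.570518 − -1.218)²) = 85.072994

85.073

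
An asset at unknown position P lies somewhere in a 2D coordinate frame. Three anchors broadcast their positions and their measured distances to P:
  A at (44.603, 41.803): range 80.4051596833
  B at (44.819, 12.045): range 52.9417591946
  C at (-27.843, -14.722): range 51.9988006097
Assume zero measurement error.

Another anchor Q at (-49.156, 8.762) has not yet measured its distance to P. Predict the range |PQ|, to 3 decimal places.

81.834

eq1: (x − 44.603)² + (y − 41.803)² = 80.4051596833²
eq2: (x − 44.819)² + (y − 12.045)² = 52.9417591946²
eq3: (x + 27.843)² + (y + 14.722)² = 51.9988006097²
eq3−eq2, eq3−eq1 (x²,y² cancel):
  145.324·x + 53.534·y = 1062.900251
  144.892·x + 113.050·y = -1016.165954
det = 145.324·113.050 − 53.534·144.892 = 8672.229872
x = (1062.900251·113.050 − 53.534·-1016.165954) / 8672.229872 = 20.128653
y = (145.324·-1016.165954 − 1062.900251·144.892) / 8672.229872 = -34.786791
|P − Q| = √((20.128653 − -49.156)² + (-34.786791 − 8.762)²) = 81.834346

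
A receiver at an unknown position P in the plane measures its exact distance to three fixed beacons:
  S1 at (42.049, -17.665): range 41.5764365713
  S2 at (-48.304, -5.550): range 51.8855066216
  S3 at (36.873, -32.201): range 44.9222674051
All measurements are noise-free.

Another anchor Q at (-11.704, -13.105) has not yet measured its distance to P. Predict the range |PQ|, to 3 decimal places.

18.709

eq1: (x − 42.049)² + (y + 17.665)² = 41.5764365713²
eq2: (x + 48.304)² + (y + 5.550)² = 51.8855066216²
eq3: (x − 36.873)² + (y + 32.201)² = 44.9222674051²
eq3−eq2, eq3−eq1 (x²,y² cancel):
  -170.354·x + 53.302·y = -706.539303
  10.352·x + 29.072·y = -26.941873
det = -170.354·29.072 − 53.302·10.352 = -5504.313792
x = (-706.539303·29.072 − 53.302·-26.941873) / -5504.313792 = 3.470815
y = (-170.354·-26.941873 − -706.539303·10.352) / -5504.313792 = -2.162622
|P − Q| = √((3.470815 − -11.704)² + (-2.162622 − -13.105)²) = 18.708571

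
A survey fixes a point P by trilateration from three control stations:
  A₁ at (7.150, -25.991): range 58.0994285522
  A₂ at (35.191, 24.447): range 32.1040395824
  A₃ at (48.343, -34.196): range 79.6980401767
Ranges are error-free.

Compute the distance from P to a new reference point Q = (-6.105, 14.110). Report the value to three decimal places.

eq1: (x − 7.150)² + (y + 25.991)² = 58.0994285522²
eq2: (x − 35.191)² + (y − 24.447)² = 32.1040395824²
eq3: (x − 48.343)² + (y + 34.196)² = 79.6980401767²
eq2−eq3, eq2−eq1 (x²,y² cancel):
  26.304·x − 117.286·y = -3650.758475
  -56.082·x − 100.876·y = -3454.281950
det = 26.304·-100.876 − -117.286·-56.082 = -9231.075756
x = (-3650.758475·-100.876 − -117.286·-3454.281950) / -9231.075756 = 3.993576
y = (26.304·-3454.281950 − -3650.758475·-56.082) / -9231.075756 = 32.022624
|P − Q| = √((3.993576 − -6.105)² + (32.022624 − 14.110)²) = 20.563155

20.563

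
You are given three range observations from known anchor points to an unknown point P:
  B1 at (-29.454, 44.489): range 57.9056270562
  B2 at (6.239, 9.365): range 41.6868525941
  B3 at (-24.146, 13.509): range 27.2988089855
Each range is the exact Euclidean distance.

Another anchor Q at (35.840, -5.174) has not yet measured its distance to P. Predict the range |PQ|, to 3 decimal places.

eq1: (x + 29.454)² + (y − 44.489)² = 57.9056270562²
eq2: (x − 6.239)² + (y − 9.365)² = 41.6868525941²
eq3: (x + 24.146)² + (y − 13.509)² = 27.2988089855²
eq1−eq2, eq1−eq3 (x²,y² cancel):
  71.386·x − 70.248·y = -1104.912925
  10.616·x − 61.960·y = 526.549833
det = 71.386·-61.960 − -70.248·10.616 = -3677.323792
x = (-1104.912925·-61.960 − -70.248·526.549833) / -3677.323792 = -28.675603
y = (71.386·526.549833 − -1104.912925·10.616) / -3677.323792 = -13.411395
|P − Q| = √((-28.675603 − 35.840)² + (-13.411395 − -5.174)²) = 65.039355

65.039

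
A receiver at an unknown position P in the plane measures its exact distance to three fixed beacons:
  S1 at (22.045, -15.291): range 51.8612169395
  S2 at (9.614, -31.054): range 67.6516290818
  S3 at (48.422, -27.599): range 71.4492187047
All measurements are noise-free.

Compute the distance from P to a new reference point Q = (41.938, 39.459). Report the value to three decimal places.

25.764

eq1: (x − 22.045)² + (y + 15.291)² = 51.8612169395²
eq2: (x − 9.614)² + (y + 31.054)² = 67.6516290818²
eq3: (x − 48.422)² + (y + 27.599)² = 71.4492187047²
eq2−eq3, eq2−eq1 (x²,y² cancel):
  77.616·x + 6.910·y = 1521.367037
  24.862·x + 31.526·y = 1550.173889
det = 77.616·31.526 − 6.910·24.862 = 2275.125596
x = (1521.367037·31.526 − 6.910·1550.173889) / 2275.125596 = 16.373125
y = (77.616·1550.173889 − 1521.367037·24.862) / 2275.125596 = 36.259128
|P − Q| = √((16.373125 − 41.938)² + (36.259128 − 39.459)²) = 25.764356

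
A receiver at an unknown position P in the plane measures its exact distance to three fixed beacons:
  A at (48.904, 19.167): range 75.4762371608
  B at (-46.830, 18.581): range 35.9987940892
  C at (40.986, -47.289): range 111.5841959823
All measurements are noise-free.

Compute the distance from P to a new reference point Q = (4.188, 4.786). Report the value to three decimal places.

47.835

eq1: (x − 48.904)² + (y − 19.167)² = 75.4762371608²
eq2: (x + 46.830)² + (y − 18.581)² = 35.9987940892²
eq3: (x − 40.986)² + (y + 47.289)² = 111.5841959823²
eq2−eq3, eq2−eq1 (x²,y² cancel):
  175.632·x − 131.740·y = -9777.320361
  191.468·x + 1.172·y = -4180.076556
det = 175.632·1.172 − -131.740·191.468 = 25429.835024
x = (-9777.320361·1.172 − -131.740·-4180.076556) / 25429.835024 = -22.105621
y = (175.632·-4180.076556 − -9777.320361·191.468) / 25429.835024 = 44.746211
|P − Q| = √((-22.105621 − 4.188)² + (44.746211 − 4.786)²) = 47.834851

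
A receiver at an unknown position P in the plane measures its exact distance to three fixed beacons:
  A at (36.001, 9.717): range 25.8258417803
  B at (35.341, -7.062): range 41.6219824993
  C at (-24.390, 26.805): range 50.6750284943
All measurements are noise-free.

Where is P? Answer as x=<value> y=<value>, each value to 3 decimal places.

eq1: (x − 36.001)² + (y − 9.717)² = 25.8258417803²
eq2: (x − 35.341)² + (y + 7.062)² = 41.6219824993²
eq3: (x + 24.390)² + (y − 26.805)² = 50.6750284943²
eq1−eq2, eq1−eq3 (x²,y² cancel):
  -1.320·x − 33.558·y = -1157.049289
  -120.782·x + 34.176·y = -1978.096374
det = -1.320·34.176 − -33.558·-120.782 = -4098.314676
x = (-1157.049289·34.176 − -33.558·-1978.096374) / -4098.314676 = 25.845813
y = (-1.320·-1978.096374 − -1157.049289·-120.782) / -4098.314676 = 33.462448

x=25.846 y=33.462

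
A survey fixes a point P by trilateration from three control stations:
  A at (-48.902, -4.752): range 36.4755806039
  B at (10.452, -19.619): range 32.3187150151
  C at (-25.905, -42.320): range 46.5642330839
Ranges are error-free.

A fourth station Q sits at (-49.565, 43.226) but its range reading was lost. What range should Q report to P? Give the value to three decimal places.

eq1: (x + 48.902)² + (y + 4.752)² = 36.4755806039²
eq2: (x − 10.452)² + (y + 19.619)² = 32.3187150151²
eq3: (x + 25.905)² + (y + 42.320)² = 46.5642330839²
eq2−eq3, eq2−eq1 (x²,y² cancel):
  -72.714·x − 45.402·y = 844.173498
  -118.708·x + 29.734·y = 1633.869003
det = -72.714·29.734 − -45.402·-118.708 = -7551.658692
x = (844.173498·29.734 − -45.402·1633.869003) / -7551.658692 = -13.146989
y = (-72.714·1633.869003 − 844.173498·-118.708) / -7551.658692 = 2.462373
|P − Q| = √((-13.146989 − -49.565)² + (2.462373 − 43.226)²) = 54.662096

54.662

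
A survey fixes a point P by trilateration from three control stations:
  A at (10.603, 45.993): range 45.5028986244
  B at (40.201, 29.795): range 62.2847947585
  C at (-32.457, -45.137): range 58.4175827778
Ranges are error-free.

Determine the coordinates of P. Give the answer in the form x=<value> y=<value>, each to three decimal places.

eq1: (x − 10.603)² + (y − 45.993)² = 45.5028986244²
eq2: (x − 40.201)² + (y − 29.795)² = 62.2847947585²
eq3: (x + 32.457)² + (y + 45.137)² = 58.4175827778²
eq1−eq3, eq1−eq2 (x²,y² cancel):
  -86.120·x − 182.260·y = -479.074234
  59.196·x − 32.396·y = -1532.799107
det = -86.120·-32.396 − -182.260·59.196 = 13579.006480
x = (-479.074234·-32.396 − -182.260·-1532.799107) / 13579.006480 = -19.430573
y = (-86.120·-1532.799107 − -479.074234·59.196) / 13579.006480 = 11.809696

x=-19.431 y=11.810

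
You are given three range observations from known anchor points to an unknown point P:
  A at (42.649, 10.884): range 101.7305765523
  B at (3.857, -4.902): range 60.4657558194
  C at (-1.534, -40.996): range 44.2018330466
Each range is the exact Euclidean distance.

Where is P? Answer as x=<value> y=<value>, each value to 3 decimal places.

eq1: (x − 42.649)² + (y − 10.884)² = 101.7305765523²
eq2: (x − 3.857)² + (y + 4.902)² = 60.4657558194²
eq3: (x + 1.534)² + (y + 40.996)² = 44.2018330466²
eq2−eq3, eq2−eq1 (x²,y² cancel):
  -10.782·x − 72.188·y = 3346.424701
  77.584·x + 31.572·y = -4794.509975
det = -10.782·31.572 − -72.188·77.584 = 5260.224488
x = (3346.424701·31.572 − -72.188·-4794.509975) / 5260.224488 = -45.711503
y = (-10.782·-4794.509975 − 3346.424701·77.584) / 5260.224488 = -39.529607

x=-45.712 y=-39.530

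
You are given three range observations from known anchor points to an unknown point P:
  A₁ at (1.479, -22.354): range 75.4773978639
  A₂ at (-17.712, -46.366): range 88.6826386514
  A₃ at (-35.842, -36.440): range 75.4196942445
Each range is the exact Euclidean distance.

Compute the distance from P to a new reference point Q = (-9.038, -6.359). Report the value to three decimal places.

eq1: (x − 1.479)² + (y + 22.354)² = 75.4773978639²
eq2: (x + 17.712)² + (y + 46.366)² = 88.6826386514²
eq3: (x + 35.842)² + (y + 36.440)² = 75.4196942445²
eq2−eq1, eq2−eq3 (x²,y² cancel):
  38.382·x + 48.024·y = 206.140667
  -36.260·x + 19.852·y = 2325.481782
det = 38.382·19.852 − 48.024·-36.260 = 2503.309704
x = (206.140667·19.852 − 48.024·2325.481782) / 2503.309704 = -42.977756
y = (38.382·2325.481782 − 206.140667·-36.260) / 2503.309704 = 38.641364
|P − Q| = √((-42.977756 − -9.038)² + (38.641364 − -6.359)²) = 56.364349

56.364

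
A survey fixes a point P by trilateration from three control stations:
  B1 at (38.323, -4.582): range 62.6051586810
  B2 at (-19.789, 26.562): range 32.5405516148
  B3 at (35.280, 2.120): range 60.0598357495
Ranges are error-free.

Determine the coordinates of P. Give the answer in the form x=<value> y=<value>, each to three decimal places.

x=-24.273 y=-5.668

eq1: (x − 38.323)² + (y + 4.582)² = 62.6051586810²
eq2: (x + 19.789)² + (y − 26.562)² = 32.5405516148²
eq3: (x − 35.280)² + (y − 2.120)² = 60.0598357495²
eq3−eq1, eq3−eq2 (x²,y² cancel):
  6.086·x − 13.404·y = -71.747770
  -110.138·x + 48.884·y = 2396.267936
det = 6.086·48.884 − -13.404·-110.138 = -1178.781728
x = (-71.747770·48.884 − -13.404·2396.267936) / -1178.781728 = -24.272736
y = (6.086·2396.267936 − -71.747770·-110.138) / -1178.781728 = -5.668166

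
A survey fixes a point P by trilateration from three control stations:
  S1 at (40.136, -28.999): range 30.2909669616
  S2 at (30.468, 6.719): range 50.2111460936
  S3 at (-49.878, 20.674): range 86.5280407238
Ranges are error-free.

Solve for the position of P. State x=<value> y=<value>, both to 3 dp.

x=11.885 y=-39.927

eq1: (x − 40.136)² + (y + 28.999)² = 30.2909669616²
eq2: (x − 30.468)² + (y − 6.719)² = 50.2111460936²
eq3: (x + 49.878)² + (y − 20.674)² = 86.5280407238²
eq3−eq2, eq3−eq1 (x²,y² cancel):
  160.692·x − 27.910·y = 3024.157464
  180.028·x − 99.346·y = 6106.170489
det = 160.692·-99.346 − -27.910·180.028 = -10939.525952
x = (3024.157464·-99.346 − -27.910·6106.170489) / -10939.525952 = 11.884860
y = (160.692·6106.170489 − 3024.157464·180.028) / -10939.525952 = -39.926751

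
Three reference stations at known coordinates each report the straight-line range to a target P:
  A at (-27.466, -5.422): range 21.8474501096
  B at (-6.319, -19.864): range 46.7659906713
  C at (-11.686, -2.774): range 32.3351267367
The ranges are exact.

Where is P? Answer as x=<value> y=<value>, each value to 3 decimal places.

x=-40.323 y=12.242

eq1: (x + 27.466)² + (y + 5.422)² = 21.8474501096²
eq2: (x + 6.319)² + (y + 19.864)² = 46.7659906713²
eq3: (x + 11.686)² + (y + 2.774)² = 32.3351267367²
eq1−eq3, eq1−eq2 (x²,y² cancel):
  31.560·x + 5.296·y = -1207.770913
  42.294·x − 28.884·y = -2059.017790
det = 31.560·-28.884 − 5.296·42.294 = -1135.568064
x = (-1207.770913·-28.884 − 5.296·-2059.017790) / -1135.568064 = -40.323266
y = (31.560·-2059.017790 − -1207.770913·42.294) / -1135.568064 = 12.241572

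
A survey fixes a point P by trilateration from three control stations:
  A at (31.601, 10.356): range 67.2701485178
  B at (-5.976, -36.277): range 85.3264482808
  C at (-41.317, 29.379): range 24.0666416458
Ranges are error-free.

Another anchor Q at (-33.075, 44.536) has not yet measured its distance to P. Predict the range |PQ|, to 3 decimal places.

eq1: (x − 31.601)² + (y − 10.356)² = 67.2701485178²
eq2: (x + 5.976)² + (y + 36.277)² = 85.3264482808²
eq3: (x + 41.317)² + (y − 29.379)² = 24.0666416458²
eq1−eq2, eq1−eq3 (x²,y² cancel):
  -75.154·x − 93.266·y = -2509.466527
  -145.836·x + 38.046·y = 5410.419835
det = -75.154·38.046 − -93.266·-145.836 = -16460.849460
x = (-2509.466527·38.046 − -93.266·5410.419835) / -16460.849460 = -24.854917
y = (-75.154·5410.419835 − -2509.466527·-145.836) / -16460.849460 = 46.934713
|P − Q| = √((-24.854917 − -33.075)² + (46.934713 − 44.536)²) = 8.562919

8.563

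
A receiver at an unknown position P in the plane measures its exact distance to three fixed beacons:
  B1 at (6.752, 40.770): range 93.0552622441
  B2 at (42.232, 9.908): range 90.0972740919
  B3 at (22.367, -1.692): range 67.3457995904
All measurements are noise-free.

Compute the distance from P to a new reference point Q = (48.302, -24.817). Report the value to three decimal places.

eq1: (x − 6.752)² + (y − 40.770)² = 93.0552622441²
eq2: (x − 42.232)² + (y − 9.908)² = 90.0972740919²
eq3: (x − 22.367)² + (y + 1.692)² = 67.3457995904²
eq1−eq2, eq1−eq3 (x²,y² cancel):
  70.960·x − 61.724·y = 715.690917
  31.230·x − 84.924·y = 2919.188258
det = 70.960·-84.924 − -61.724·31.230 = -4098.566520
x = (715.690917·-84.924 − -61.724·2919.188258) / -4098.566520 = -29.133269
y = (70.960·2919.188258 − 715.690917·31.230) / -4098.566520 = -45.087611
|P − Q| = √((-29.133269 − 48.302)² + (-45.087611 − -24.817)²) = 80.044478

80.044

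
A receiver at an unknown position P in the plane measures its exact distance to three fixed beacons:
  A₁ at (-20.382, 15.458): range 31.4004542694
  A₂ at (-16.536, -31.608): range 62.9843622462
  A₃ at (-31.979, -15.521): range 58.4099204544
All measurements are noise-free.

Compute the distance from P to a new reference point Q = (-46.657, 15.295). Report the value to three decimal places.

eq1: (x + 20.382)² + (y − 15.458)² = 31.4004542694²
eq2: (x + 16.536)² + (y + 31.608)² = 62.9843622462²
eq3: (x + 31.979)² + (y + 15.521)² = 58.4099204544²
eq2−eq3, eq2−eq1 (x²,y² cancel):
  -30.886·x + 32.174·y = 546.364002
  -7.692·x + 94.132·y = 2362.912087
det = -30.886·94.132 − 32.174·-7.692 = -2659.878544
x = (546.364002·94.132 − 32.174·2362.912087) / -2659.878544 = 9.246286
y = (-30.886·2362.912087 − 546.364002·-7.692) / -2659.878544 = 25.857673
|P − Q| = √((9.246286 − -46.657)² + (25.857673 − 15.295)²) = 56.892420

56.892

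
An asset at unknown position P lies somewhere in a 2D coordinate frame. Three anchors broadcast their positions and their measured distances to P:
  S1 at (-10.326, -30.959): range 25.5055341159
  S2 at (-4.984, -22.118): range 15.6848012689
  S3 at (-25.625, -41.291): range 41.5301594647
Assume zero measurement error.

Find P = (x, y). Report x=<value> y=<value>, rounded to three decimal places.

x=-2.818 y=-6.583

eq1: (x + 10.326)² + (y + 30.959)² = 25.5055341159²
eq2: (x + 4.984)² + (y + 22.118)² = 15.6848012689²
eq3: (x + 25.625)² + (y + 41.291)² = 41.5301594647²
eq1−eq3, eq1−eq2 (x²,y² cancel):
  -30.598·x − 20.664·y = 222.279474
  10.684·x + 17.682·y = -146.520497
det = -30.598·17.682 − -20.664·10.684 = -320.259660
x = (222.279474·17.682 − -20.664·-146.520497) / -320.259660 = -2.818482
y = (-30.598·-146.520497 − 222.279474·10.684) / -320.259660 = -6.583409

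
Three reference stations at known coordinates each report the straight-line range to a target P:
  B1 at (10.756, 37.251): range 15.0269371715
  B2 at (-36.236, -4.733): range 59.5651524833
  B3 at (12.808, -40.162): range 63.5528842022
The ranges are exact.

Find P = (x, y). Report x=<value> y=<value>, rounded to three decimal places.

eq1: (x − 10.756)² + (y − 37.251)² = 15.0269371715²
eq2: (x + 36.236)² + (y + 4.733)² = 59.5651524833²
eq3: (x − 12.808)² + (y + 40.162)² = 63.5528842022²
eq2−eq3, eq2−eq1 (x²,y² cancel):
  98.088·x − 70.858·y = -49.379577
  93.984·x + 83.968·y = 3490.078102
det = 98.088·83.968 − -70.858·93.984 = 14895.771456
x = (-49.379577·83.968 − -70.858·3490.078102) / 14895.771456 = 16.323669
y = (98.088·3490.078102 − -49.379577·93.984) / 14895.771456 = 23.293568

x=16.324 y=23.294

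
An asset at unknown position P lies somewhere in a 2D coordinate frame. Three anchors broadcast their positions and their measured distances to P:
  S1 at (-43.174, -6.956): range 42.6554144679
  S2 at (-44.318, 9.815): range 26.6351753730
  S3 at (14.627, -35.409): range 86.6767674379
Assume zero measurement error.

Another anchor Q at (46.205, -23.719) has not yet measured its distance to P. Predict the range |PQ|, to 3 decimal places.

eq1: (x + 43.174)² + (y + 6.956)² = 42.6554144679²
eq2: (x + 44.318)² + (y − 9.815)² = 26.6351753730²
eq3: (x − 14.627)² + (y + 35.409)² = 86.6767674379²
eq1−eq3, eq1−eq2 (x²,y² cancel):
  115.602·x − 56.906·y = -6138.011432
  -2.288·x + 33.542·y = 1258.090953
det = 115.602·33.542 − -56.906·-2.288 = 3747.321356
x = (-6138.011432·33.542 − -56.906·1258.090953) / 3747.321356 = -35.835799
y = (115.602·1258.090953 − -6138.011432·-2.288) / 3747.321356 = 35.063462
|P − Q| = √((-35.835799 − 46.205)² + (35.063462 − -23.719)²) = 100.926065

100.926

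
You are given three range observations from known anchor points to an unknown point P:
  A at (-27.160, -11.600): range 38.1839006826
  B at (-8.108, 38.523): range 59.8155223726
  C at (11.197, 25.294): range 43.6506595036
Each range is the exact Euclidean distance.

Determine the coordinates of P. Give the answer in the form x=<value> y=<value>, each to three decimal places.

eq1: (x + 27.160)² + (y + 11.600)² = 38.1839006826²
eq2: (x + 8.108)² + (y − 38.523)² = 59.8155223726²
eq3: (x − 11.197)² + (y − 25.294)² = 43.6506595036²
eq1−eq2, eq1−eq3 (x²,y² cancel):
  38.104·x + 100.246·y = -1442.350852
  76.714·x + 73.788·y = -554.436159
det = 38.104·73.788 − 100.246·76.714 = -4878.653692
x = (-1442.350852·73.788 − 100.246·-554.436159) / -4878.653692 = 10.422584
y = (38.104·-554.436159 − -1442.350852·76.714) / -4878.653692 = -18.349789

x=10.423 y=-18.350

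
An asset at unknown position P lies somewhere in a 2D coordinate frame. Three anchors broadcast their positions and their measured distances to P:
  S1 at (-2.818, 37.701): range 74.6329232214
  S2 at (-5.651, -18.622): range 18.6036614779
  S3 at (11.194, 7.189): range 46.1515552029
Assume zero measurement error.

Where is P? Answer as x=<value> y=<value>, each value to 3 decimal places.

x=-2.350 y=-36.930

eq1: (x + 2.818)² + (y − 37.701)² = 74.6329232214²
eq2: (x + 5.651)² + (y + 18.622)² = 18.6036614779²
eq3: (x − 11.194)² + (y − 7.189)² = 46.1515552029²
eq3−eq2, eq3−eq1 (x²,y² cancel):
  -33.690·x − 51.622·y = 1985.595155
  -28.024·x + 61.024·y = -2187.788013
det = -33.690·61.024 − -51.622·-28.024 = -3502.553488
x = (1985.595155·61.024 − -51.622·-2187.788013) / -3502.553488 = -2.349990
y = (-33.690·-2187.788013 − 1985.595155·-28.024) / -3502.553488 = -36.930456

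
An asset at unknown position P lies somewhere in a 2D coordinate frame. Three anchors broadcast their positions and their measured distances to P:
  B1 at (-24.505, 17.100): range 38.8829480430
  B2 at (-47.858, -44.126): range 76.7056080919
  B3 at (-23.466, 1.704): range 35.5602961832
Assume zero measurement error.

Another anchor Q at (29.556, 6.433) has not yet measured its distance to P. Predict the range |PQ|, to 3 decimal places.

eq1: (x + 24.505)² + (y − 17.100)² = 38.8829480430²
eq2: (x + 47.858)² + (y + 44.126)² = 76.7056080919²
eq3: (x + 23.466)² + (y − 1.704)² = 35.5602961832²
eq3−eq1, eq3−eq2 (x²,y² cancel):
  -2.078·x + 30.792·y = 91.999269
  -48.784·x − 91.660·y = -935.280380
det = -2.078·-91.660 − 30.792·-48.784 = 1692.626408
x = (91.999269·-91.660 − 30.792·-935.280380) / 1692.626408 = 12.032484
y = (-2.078·-935.280380 − 91.999269·-48.784) / 1692.626408 = 3.799778
|P − Q| = √((12.032484 − 29.556)² + (3.799778 − 6.433)²) = 17.720256

17.720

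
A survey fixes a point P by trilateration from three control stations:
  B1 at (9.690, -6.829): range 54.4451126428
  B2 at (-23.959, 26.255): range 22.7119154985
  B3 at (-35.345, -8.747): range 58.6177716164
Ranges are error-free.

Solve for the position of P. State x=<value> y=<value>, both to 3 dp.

x=-9.796 y=44.010

eq1: (x − 9.690)² + (y + 6.829)² = 54.4451126428²
eq2: (x + 23.959)² + (y − 26.255)² = 22.7119154985²
eq3: (x + 35.345)² + (y + 8.747)² = 58.6177716164²
eq2−eq1, eq2−eq3 (x²,y² cancel):
  67.298·x − 66.168·y = -3571.266550
  -22.772·x − 70.004·y = -2857.791716
det = 67.298·-70.004 − -66.168·-22.772 = -6217.906888
x = (-3571.266550·-70.004 − -66.168·-2857.791716) / -6217.906888 = -9.795673
y = (67.298·-2857.791716 − -3571.266550·-22.772) / -6217.906888 = 44.009753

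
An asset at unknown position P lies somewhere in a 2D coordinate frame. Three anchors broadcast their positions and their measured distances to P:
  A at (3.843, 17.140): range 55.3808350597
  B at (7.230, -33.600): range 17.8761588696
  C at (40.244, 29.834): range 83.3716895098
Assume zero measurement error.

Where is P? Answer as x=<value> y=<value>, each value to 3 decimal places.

x=-10.430 y=-36.370

eq1: (x − 3.843)² + (y − 17.140)² = 55.3808350597²
eq2: (x − 7.230)² + (y + 33.600)² = 17.8761588696²
eq3: (x − 40.244)² + (y − 29.834)² = 83.3716895098²
eq1−eq2, eq1−eq3 (x²,y² cancel):
  6.774·x − 101.480·y = 3620.164487
  72.802·x + 25.388·y = -1682.702877
det = 6.774·25.388 − -101.480·72.802 = 7559.925272
x = (3620.164487·25.388 − -101.480·-1682.702877) / 7559.925272 = -10.430255
y = (6.774·-1682.702877 − 3620.164487·72.802) / 7559.925272 = -36.369916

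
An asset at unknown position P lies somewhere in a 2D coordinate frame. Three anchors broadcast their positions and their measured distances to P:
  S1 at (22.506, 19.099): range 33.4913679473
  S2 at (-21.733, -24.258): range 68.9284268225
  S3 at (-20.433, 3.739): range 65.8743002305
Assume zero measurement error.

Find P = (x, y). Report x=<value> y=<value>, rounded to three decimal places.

eq1: (x − 22.506)² + (y − 19.099)² = 33.4913679473²
eq2: (x + 21.733)² + (y + 24.258)² = 68.9284268225²
eq3: (x + 20.433)² + (y − 3.739)² = 65.8743002305²
eq2−eq3, eq2−eq1 (x²,y² cancel):
  2.600·x + 55.994·y = -217.581650
  88.478·x + 86.714·y = 3439.974281
det = 2.600·86.714 − 55.994·88.478 = -4728.780732
x = (-217.581650·86.714 − 55.994·3439.974281) / -4728.780732 = 44.723007
y = (2.600·3439.974281 − -217.581650·88.478) / -4728.780732 = -5.962451

x=44.723 y=-5.962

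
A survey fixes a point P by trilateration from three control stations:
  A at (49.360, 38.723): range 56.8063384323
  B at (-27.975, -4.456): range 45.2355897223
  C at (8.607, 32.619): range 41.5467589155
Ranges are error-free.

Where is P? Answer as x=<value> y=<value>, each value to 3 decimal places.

eq1: (x − 49.360)² + (y − 38.723)² = 56.8063384323²
eq2: (x + 27.975)² + (y + 4.456)² = 45.2355897223²
eq3: (x − 8.607)² + (y − 32.619)² = 41.5467589155²
eq2−eq1, eq2−eq3 (x²,y² cancel):
  154.670·x + 86.358·y = 1952.722259
  73.164·x + 74.150·y = 655.748450
det = 154.670·74.150 − 86.358·73.164 = 5150.483788
x = (1952.722259·74.150 − 86.358·655.748450) / 5150.483788 = 17.117854
y = (154.670·655.748450 − 1952.722259·73.164) / 5150.483788 = -8.046692

x=17.118 y=-8.047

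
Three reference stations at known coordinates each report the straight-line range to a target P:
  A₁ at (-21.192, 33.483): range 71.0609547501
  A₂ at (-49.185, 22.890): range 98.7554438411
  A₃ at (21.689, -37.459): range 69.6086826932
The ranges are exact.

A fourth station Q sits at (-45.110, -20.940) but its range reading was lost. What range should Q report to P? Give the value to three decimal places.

105.779

eq1: (x + 21.192)² + (y − 33.483)² = 71.0609547501²
eq2: (x + 49.185)² + (y − 22.890)² = 98.7554438411²
eq3: (x − 21.689)² + (y + 37.459)² = 69.6086826932²
eq1−eq3, eq1−eq2 (x²,y² cancel):
  85.762·x − 141.884·y = 507.667833
  -55.986·x − 21.186·y = -3330.074226
det = 85.762·-21.186 − -141.884·-55.986 = -9760.471356
x = (507.667833·-21.186 − -141.884·-3330.074226) / -9760.471356 = 49.509874
y = (85.762·-3330.074226 − 507.667833·-55.986) / -9760.471356 = 26.348270
|P − Q| = √((49.509874 − -45.110)² + (26.348270 − -20.940)²) = 105.778547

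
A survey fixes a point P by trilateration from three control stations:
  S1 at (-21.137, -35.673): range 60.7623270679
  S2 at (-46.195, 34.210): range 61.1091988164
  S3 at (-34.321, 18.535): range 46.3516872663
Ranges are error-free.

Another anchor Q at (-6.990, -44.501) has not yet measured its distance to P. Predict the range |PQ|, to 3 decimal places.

eq1: (x + 21.137)² + (y + 35.673)² = 60.7623270679²
eq2: (x + 46.195)² + (y − 34.210)² = 61.1091988164²
eq3: (x + 34.321)² + (y − 18.535)² = 46.3516872663²
eq3−eq1, eq3−eq2 (x²,y² cancel):
  26.368·x − 108.416·y = -1345.723046
  -23.748·x + 31.350·y = 196.969591
det = 26.368·31.350 − -108.416·-23.748 = -1748.026368
x = (-1345.723046·31.350 − -108.416·196.969591) / -1748.026368 = 11.918449
y = (26.368·196.969591 − -1345.723046·-23.748) / -1748.026368 = 15.311289
|P − Q| = √((11.918449 − -6.990)² + (15.311289 − -44.501)²) = 62.729892

62.730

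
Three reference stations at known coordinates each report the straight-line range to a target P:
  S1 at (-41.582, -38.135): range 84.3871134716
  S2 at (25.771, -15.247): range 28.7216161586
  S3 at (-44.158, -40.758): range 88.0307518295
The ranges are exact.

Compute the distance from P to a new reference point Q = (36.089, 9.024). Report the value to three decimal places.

eq1: (x + 41.582)² + (y + 38.135)² = 84.3871134716²
eq2: (x − 25.771)² + (y + 15.247)² = 28.7216161586²
eq3: (x + 44.158)² + (y + 40.758)² = 88.0307518295²
eq3−eq1, eq3−eq2 (x²,y² cancel):
  5.152·x + 5.246·y = 200.425769
  139.858·x + 51.022·y = 4209.953955
det = 5.152·51.022 − 5.246·139.858 = -470.829724
x = (200.425769·51.022 − 5.246·4209.953955) / -470.829724 = 25.188076
y = (5.152·4209.953955 − 200.425769·139.858) / -470.829724 = 13.468700
|P − Q| = √((25.188076 − 36.089)² + (13.468700 − 9.024)²) = 11.772234

11.772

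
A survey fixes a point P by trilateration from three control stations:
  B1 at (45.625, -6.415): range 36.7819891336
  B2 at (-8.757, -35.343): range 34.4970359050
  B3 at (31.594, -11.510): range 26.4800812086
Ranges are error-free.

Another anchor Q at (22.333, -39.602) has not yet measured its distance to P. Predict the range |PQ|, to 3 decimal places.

4.052

eq1: (x − 45.625)² + (y + 6.415)² = 36.7819891336²
eq2: (x + 8.757)² + (y + 35.343)² = 34.4970359050²
eq3: (x − 31.594)² + (y + 11.510)² = 26.4800812086²
eq2−eq3, eq2−eq1 (x²,y² cancel):
  80.702·x + 47.666·y = 293.699023
  108.764·x + 57.856·y = 634.110914
det = 80.702·57.856 − 47.666·108.764 = -515.249912
x = (293.699023·57.856 − 47.666·634.110914) / -515.249912 = 25.683226
y = (80.702·634.110914 − 293.699023·108.764) / -515.249912 = -37.321963
|P − Q| = √((25.683226 − 22.333)² + (-37.321963 − -39.602)²) = 4.052479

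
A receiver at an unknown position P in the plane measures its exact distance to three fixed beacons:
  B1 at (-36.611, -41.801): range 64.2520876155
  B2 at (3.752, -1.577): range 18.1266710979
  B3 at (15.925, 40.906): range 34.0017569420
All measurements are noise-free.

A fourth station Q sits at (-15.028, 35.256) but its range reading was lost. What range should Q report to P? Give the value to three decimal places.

eq1: (x + 36.611)² + (y + 41.801)² = 64.2520876155²
eq2: (x − 3.752)² + (y + 1.577)² = 18.1266710979²
eq3: (x − 15.925)² + (y − 40.906)² = 34.0017569420²
eq3−eq1, eq3−eq2 (x²,y² cancel):
  -105.072·x − 165.414·y = -1811.428827
  -24.346·x − 84.966·y = -1082.798758
det = -105.072·-84.966 − -165.414·-24.346 = 4900.378308
x = (-1811.428827·-84.966 − -165.414·-1082.798758) / 4900.378308 = -5.142503
y = (-105.072·-1082.798758 − -1811.428827·-24.346) / 4900.378308 = 14.217430
|P − Q| = √((-5.142503 − -15.028)² + (14.217430 − 35.256)²) = 23.245311

23.245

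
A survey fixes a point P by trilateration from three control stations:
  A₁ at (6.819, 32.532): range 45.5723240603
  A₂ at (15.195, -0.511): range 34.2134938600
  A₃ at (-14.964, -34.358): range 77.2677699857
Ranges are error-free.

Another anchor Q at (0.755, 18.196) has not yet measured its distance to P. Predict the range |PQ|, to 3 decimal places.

46.966

eq1: (x − 6.819)² + (y − 32.532)² = 45.5723240603²
eq2: (x − 15.195)² + (y + 0.511)² = 34.2134938600²
eq3: (x + 14.964)² + (y + 34.358)² = 77.2677699857²
eq1−eq2, eq1−eq3 (x²,y² cancel):
  16.752·x − 66.086·y = 32.592919
  -43.566·x − 133.780·y = -3593.907883
det = 16.752·-133.780 − -66.086·-43.566 = -5120.185236
x = (32.592919·-133.780 − -66.086·-3593.907883) / -5120.185236 = 47.237994
y = (16.752·-3593.907883 − 32.592919·-43.566) / -5120.185236 = 11.481069
|P − Q| = √((47.237994 − 0.755)² + (11.481069 − 18.196)²) = 46.965508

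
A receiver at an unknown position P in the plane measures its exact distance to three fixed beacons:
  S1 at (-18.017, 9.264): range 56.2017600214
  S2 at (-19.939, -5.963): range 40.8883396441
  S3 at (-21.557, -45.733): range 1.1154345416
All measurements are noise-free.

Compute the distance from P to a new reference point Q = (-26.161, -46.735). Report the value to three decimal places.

4.300

eq1: (x + 18.017)² + (y − 9.264)² = 56.2017600214²
eq2: (x + 19.939)² + (y + 5.963)² = 40.8883396441²
eq3: (x + 21.557)² + (y + 45.733)² = 1.1154345416²
eq2−eq1, eq2−eq3 (x²,y² cancel):
  3.844·x + 30.454·y = -1509.468616
  -3.236·x − 79.540·y = 3793.702573
det = 3.844·-79.540 − 30.454·-3.236 = -207.202616
x = (-1509.468616·-79.540 − 30.454·3793.702573) / -207.202616 = -21.861285
y = (3.844·3793.702573 − -1509.468616·-3.236) / -207.202616 = -46.806128
|P − Q| = √((-21.861285 − -26.161)² + (-46.806128 − -46.735)²) = 4.300303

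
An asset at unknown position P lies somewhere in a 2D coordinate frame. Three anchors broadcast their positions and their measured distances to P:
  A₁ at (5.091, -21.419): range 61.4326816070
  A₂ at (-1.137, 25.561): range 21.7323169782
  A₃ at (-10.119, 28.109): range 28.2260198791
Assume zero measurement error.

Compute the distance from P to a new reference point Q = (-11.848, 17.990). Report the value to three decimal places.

eq1: (x − 5.091)² + (y + 21.419)² = 61.4326816070²
eq2: (x + 1.137)² + (y − 25.561)² = 21.7323169782²
eq3: (x + 10.119)² + (y − 28.109)² = 28.2260198791²
eq3−eq2, eq3−eq1 (x²,y² cancel):
  17.964·x − 5.096·y = 86.562045
  30.420·x − 99.056·y = -3385.084371
det = 17.964·-99.056 − -5.096·30.420 = -1624.421664
x = (86.562045·-99.056 − -5.096·-3385.084371) / -1624.421664 = 15.897892
y = (17.964·-3385.084371 − 86.562045·30.420) / -1624.421664 = 39.055668
|P − Q| = √((15.897892 − -11.848)² + (39.055668 − 17.990)²) = 34.836717

34.837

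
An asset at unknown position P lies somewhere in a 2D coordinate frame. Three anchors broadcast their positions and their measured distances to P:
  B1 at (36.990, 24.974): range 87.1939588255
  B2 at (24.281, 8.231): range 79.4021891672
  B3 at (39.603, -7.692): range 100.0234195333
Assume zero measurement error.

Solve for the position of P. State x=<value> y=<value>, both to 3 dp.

x=-49.163 y=38.410

eq1: (x − 36.990)² + (y − 24.974)² = 87.1939588255²
eq2: (x − 24.281)² + (y − 8.231)² = 79.4021891672²
eq3: (x − 39.603)² + (y + 7.692)² = 100.0234195333²
eq1−eq2, eq1−eq3 (x²,y² cancel):
  -25.418·x − 33.486·y = -36.565643
  5.226·x − 65.332·y = -2766.294302
det = -25.418·-65.332 − -33.486·5.226 = 1835.606612
x = (-36.565643·-65.332 − -33.486·-2766.294302) / 1835.606612 = -49.162617
y = (-25.418·-2766.294302 − -36.565643·5.226) / 1835.606612 = 38.409516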